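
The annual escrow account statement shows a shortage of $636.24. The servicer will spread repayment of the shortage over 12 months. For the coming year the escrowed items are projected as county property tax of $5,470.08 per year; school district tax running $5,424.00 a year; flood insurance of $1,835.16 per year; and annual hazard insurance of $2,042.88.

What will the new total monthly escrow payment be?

$1,284.03

County property tax = $5,470.08 per year
School district tax = $5,424.00 per year
Flood insurance = $1,835.16 per year
Hazard insurance = $2,042.88 per year
Total annual escrow = $5,470.08 + $5,424.00 + $1,835.16 + $2,042.88 = $14,772.12
Monthly = $14,772.12 / 12 = $1,231.01
Shortage spread = $636.24 / 12 = $53.02/mo
New monthly escrow = $1,231.01 + $53.02 = $1,284.03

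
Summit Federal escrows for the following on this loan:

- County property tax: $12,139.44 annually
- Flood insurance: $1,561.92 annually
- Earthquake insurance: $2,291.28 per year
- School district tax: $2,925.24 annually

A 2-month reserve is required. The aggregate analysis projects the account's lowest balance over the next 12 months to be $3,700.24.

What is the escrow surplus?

County property tax = $12,139.44 per year
Flood insurance = $1,561.92 per year
Earthquake insurance = $2,291.28 per year
School district tax = $2,925.24 per year
Combined annual = $18,917.88
Monthly escrow = $18,917.88 / 12 = $1,576.49
Required reserve = 2 × $1,576.49 = $3,152.98
Excess over cushion: $3,700.24 − $3,152.98 = $547.26

$547.26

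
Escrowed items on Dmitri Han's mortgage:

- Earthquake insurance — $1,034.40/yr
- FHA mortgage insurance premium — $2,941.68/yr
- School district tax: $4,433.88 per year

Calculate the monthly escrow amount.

$700.83

Earthquake insurance: $1,034.40
FHA mortgage insurance premium: $2,941.68
School district tax: $4,433.88
Total per year = $1,034.40 + $2,941.68 + $4,433.88 = $8,409.96
Monthly escrow = $8,409.96 ÷ 12 = $700.83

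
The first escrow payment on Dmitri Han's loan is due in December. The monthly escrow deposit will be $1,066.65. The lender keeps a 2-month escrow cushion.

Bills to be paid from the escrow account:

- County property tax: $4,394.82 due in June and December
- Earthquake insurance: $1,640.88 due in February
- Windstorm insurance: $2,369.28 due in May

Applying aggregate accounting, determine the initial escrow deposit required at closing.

Cushion = 2 × $1,066.65 = $2,133.30
Trial balance (start $0, +$1,066.65 each month, − disbursements):
  Dec: +$1,066.65 − $4,394.82 → -$3,328.17
  Jan: +$1,066.65 → -$2,261.52
  Feb: +$1,066.65 − $1,640.88 → -$2,835.75
  Mar: +$1,066.65 → -$1,769.10
  Apr: +$1,066.65 → -$702.45
  May: +$1,066.65 − $2,369.28 → -$2,005.08
  Jun: +$1,066.65 − $4,394.82 → -$5,333.25
  Jul: +$1,066.65 → -$4,266.60
  Aug: +$1,066.65 → -$3,199.95
  Sep: +$1,066.65 → -$2,133.30
  Oct: +$1,066.65 → -$1,066.65
  Nov: +$1,066.65 → $0.00
Lowest trial balance = -$5,333.25 (Jun)
Initial deposit = cushion − low point = $2,133.30 − (-$5,333.25) = $7,466.55

$7,466.55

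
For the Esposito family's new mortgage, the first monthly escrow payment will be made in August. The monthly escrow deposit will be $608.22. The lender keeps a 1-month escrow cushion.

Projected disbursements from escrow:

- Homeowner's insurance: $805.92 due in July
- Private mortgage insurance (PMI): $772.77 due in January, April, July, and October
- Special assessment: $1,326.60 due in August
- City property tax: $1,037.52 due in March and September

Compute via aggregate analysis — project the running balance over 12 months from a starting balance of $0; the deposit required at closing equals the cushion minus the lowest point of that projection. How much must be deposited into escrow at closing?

Cushion = 1 × $608.22 = $608.22
Trial balance (start $0, +$608.22 each month, − disbursements):
  Aug: +$608.22 − $1,326.60 → -$718.38
  Sep: +$608.22 − $1,037.52 → -$1,147.68
  Oct: +$608.22 − $772.77 → -$1,312.23
  Nov: +$608.22 → -$704.01
  Dec: +$608.22 → -$95.79
  Jan: +$608.22 − $772.77 → -$260.34
  Feb: +$608.22 → $347.88
  Mar: +$608.22 − $1,037.52 → -$81.42
  Apr: +$608.22 − $772.77 → -$245.97
  May: +$608.22 → $362.25
  Jun: +$608.22 → $970.47
  Jul: +$608.22 − $1,578.69 → $0.00
Lowest trial balance = -$1,312.23 (Oct)
Initial deposit = cushion − low point = $608.22 − (-$1,312.23) = $1,920.45

$1,920.45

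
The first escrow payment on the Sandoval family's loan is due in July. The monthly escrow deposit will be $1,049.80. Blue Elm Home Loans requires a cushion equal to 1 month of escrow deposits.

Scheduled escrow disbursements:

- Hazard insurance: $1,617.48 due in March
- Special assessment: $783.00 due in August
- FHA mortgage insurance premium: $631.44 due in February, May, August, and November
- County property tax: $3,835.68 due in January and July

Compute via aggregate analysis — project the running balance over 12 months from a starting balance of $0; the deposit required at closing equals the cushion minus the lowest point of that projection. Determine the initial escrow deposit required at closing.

Cushion = 1 × $1,049.80 = $1,049.80
Trial balance (start $0, +$1,049.80 each month, − disbursements):
  Jul: +$1,049.80 − $3,835.68 → -$2,785.88
  Aug: +$1,049.80 − $1,414.44 → -$3,150.52
  Sep: +$1,049.80 → -$2,100.72
  Oct: +$1,049.80 → -$1,050.92
  Nov: +$1,049.80 − $631.44 → -$632.56
  Dec: +$1,049.80 → $417.24
  Jan: +$1,049.80 − $3,835.68 → -$2,368.64
  Feb: +$1,049.80 − $631.44 → -$1,950.28
  Mar: +$1,049.80 − $1,617.48 → -$2,517.96
  Apr: +$1,049.80 → -$1,468.16
  May: +$1,049.80 − $631.44 → -$1,049.80
  Jun: +$1,049.80 → $0.00
Lowest trial balance = -$3,150.52 (Aug)
Initial deposit = cushion − low point = $1,049.80 − (-$3,150.52) = $4,200.32

$4,200.32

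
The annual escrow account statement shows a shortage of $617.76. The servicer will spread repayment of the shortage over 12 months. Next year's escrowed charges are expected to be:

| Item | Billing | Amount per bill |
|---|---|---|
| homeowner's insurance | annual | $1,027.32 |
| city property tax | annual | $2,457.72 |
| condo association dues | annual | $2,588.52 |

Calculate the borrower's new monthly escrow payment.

Homeowner's insurance — $1,027.32 annually
City property tax — $2,457.72 annually
Condo association dues — $2,588.52 annually
Yearly total = $1,027.32 + $2,457.72 + $2,588.52 = $6,073.56
Monthly = $6,073.56 ÷ 12 = $506.13
Shortage spread = $617.76 ÷ 12 = $51.48/mo
Adjusted monthly = $506.13 + $51.48 = $557.61

$557.61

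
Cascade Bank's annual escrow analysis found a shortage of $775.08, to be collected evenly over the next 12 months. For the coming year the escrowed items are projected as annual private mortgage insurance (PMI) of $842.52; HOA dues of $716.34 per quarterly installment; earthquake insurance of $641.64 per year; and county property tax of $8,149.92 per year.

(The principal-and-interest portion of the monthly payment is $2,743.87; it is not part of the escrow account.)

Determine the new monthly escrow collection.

$1,106.21

Private mortgage insurance (PMI) = $842.52
HOA dues = $716.34 × 4 = $2,865.36
Earthquake insurance = $641.64
County property tax = $8,149.92
Combined annual = $842.52 + $2,865.36 + $641.64 + $8,149.92 = $12,499.44
Per month = $12,499.44 ÷ 12 = $1,041.62
Shortage spread = $775.08 / 12 = $64.59/mo
Adjusted monthly = $1,041.62 + $64.59 = $1,106.21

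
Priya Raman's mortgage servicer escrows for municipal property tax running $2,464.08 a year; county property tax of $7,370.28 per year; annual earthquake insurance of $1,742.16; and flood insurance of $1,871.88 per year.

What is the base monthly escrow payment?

Municipal property tax: $2,464.08 per year
County property tax: $7,370.28 per year
Earthquake insurance: $1,742.16 per year
Flood insurance: $1,871.88 per year
Combined annual = $13,448.40
Monthly escrow = $13,448.40 ÷ 12 = $1,120.70

$1,120.70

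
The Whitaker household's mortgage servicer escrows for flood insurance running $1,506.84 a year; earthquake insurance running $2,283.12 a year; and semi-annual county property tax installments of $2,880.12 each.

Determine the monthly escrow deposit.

Flood insurance = $1,506.84
Earthquake insurance = $2,283.12
County property tax = $2,880.12 × 2 = $5,760.24
Total annual escrow = $9,550.20
Monthly = $9,550.20 / 12 = $795.85

$795.85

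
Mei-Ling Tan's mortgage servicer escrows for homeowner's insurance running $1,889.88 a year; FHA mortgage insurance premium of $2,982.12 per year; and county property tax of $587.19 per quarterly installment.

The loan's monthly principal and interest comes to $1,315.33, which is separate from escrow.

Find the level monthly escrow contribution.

Homeowner's insurance — $1,889.88
FHA mortgage insurance premium — $2,982.12
County property tax — $587.19 × 4 = $2,348.76
Combined annual = $1,889.88 + $2,982.12 + $2,348.76 = $7,220.76
Monthly escrow = $7,220.76 / 12 = $601.73

$601.73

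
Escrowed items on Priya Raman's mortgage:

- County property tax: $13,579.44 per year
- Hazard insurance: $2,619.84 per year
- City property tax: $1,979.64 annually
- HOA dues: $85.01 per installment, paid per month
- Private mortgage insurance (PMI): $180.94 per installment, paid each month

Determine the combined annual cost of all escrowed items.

$21,370.32

County property tax: $13,579.44 annually
Hazard insurance: $2,619.84 annually
City property tax: $1,979.64 annually
HOA dues: $85.01 × 12 = $1,020.12 annually
Private mortgage insurance (PMI): $180.94 × 12 = $2,171.28 annually
Yearly total = $21,370.32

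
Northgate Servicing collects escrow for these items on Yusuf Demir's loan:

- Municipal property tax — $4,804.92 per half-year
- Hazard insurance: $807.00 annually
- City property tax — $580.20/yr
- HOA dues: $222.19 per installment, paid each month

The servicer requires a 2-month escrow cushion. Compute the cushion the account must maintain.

Municipal property tax: $4,804.92 × 2 = $9,609.84 per year
Hazard insurance: $807.00 per year
City property tax: $580.20 per year
HOA dues: $222.19 × 12 = $2,666.28 per year
Annual escrow total = $13,663.32
Monthly escrow = $13,663.32 ÷ 12 = $1,138.61
Reserve = 2 × $1,138.61 = $2,277.22

$2,277.22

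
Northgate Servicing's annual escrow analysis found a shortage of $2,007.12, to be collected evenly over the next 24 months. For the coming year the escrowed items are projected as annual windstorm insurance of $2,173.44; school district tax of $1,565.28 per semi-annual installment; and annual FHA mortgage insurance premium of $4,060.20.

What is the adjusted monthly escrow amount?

Windstorm insurance — $2,173.44 annually
School district tax — $1,565.28 × 2 = $3,130.56 annually
FHA mortgage insurance premium — $4,060.20 annually
Total per year = $2,173.44 + $3,130.56 + $4,060.20 = $9,364.20
Per month = $9,364.20 ÷ 12 = $780.35
Monthly shortage recovery: $2,007.12 / 24 = $83.63
Adjusted monthly = $780.35 + $83.63 = $863.98

$863.98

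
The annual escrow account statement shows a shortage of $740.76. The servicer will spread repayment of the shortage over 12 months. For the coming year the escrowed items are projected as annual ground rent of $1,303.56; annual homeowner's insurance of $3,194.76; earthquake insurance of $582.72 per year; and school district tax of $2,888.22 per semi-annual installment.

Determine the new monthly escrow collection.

Ground rent — $1,303.56 annually
Homeowner's insurance — $3,194.76 annually
Earthquake insurance — $582.72 annually
School district tax — $2,888.22 × 2 = $5,776.44 annually
Annual escrow total = $1,303.56 + $3,194.76 + $582.72 + $5,776.44 = $10,857.48
Monthly escrow = $10,857.48 ÷ 12 = $904.79
Shortage per month = $740.76 ÷ 12 = $61.73
New monthly escrow = $904.79 + $61.73 = $966.52

$966.52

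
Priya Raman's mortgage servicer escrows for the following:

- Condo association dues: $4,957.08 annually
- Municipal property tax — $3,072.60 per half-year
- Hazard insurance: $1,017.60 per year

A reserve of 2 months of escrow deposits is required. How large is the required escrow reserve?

Condo association dues: $4,957.08 annually
Municipal property tax: $3,072.60 × 2 = $6,145.20 annually
Hazard insurance: $1,017.60 annually
Annual escrow total = $4,957.08 + $6,145.20 + $1,017.60 = $12,119.88
Base monthly escrow = $12,119.88 / 12 = $1,009.99
Cushion = 2 × $1,009.99 = $2,019.98

$2,019.98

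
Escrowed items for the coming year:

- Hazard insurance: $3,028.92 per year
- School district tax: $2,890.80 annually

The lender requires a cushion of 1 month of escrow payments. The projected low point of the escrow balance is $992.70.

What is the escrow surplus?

Hazard insurance: $3,028.92 annually
School district tax: $2,890.80 annually
Total per year = $5,919.72
Monthly = $5,919.72 ÷ 12 = $493.31
Required cushion = 1 × $493.31 = $493.31
Surplus = $992.70 − $493.31 = $499.39

$499.39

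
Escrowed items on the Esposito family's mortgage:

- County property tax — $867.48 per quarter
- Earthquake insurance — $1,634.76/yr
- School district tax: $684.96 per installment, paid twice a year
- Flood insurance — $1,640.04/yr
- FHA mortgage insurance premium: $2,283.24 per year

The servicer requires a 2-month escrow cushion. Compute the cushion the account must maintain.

$1,732.98

County property tax = $867.48 × 4 = $3,469.92 per year
Earthquake insurance = $1,634.76 per year
School district tax = $684.96 × 2 = $1,369.92 per year
Flood insurance = $1,640.04 per year
FHA mortgage insurance premium = $2,283.24 per year
Total per year = $3,469.92 + $1,634.76 + $1,369.92 + $1,640.04 + $2,283.24 = $10,397.88
Base monthly escrow = $10,397.88 / 12 = $866.49
Required cushion = 2 × $866.49 = $1,732.98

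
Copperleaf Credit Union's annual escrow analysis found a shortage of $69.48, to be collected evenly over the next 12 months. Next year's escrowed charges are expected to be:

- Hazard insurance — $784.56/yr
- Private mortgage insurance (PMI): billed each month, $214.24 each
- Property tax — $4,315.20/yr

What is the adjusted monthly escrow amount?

$645.01

Hazard insurance — $784.56/yr
Private mortgage insurance (PMI) — $214.24 × 12 = $2,570.88/yr
Property tax — $4,315.20/yr
Total per year = $784.56 + $2,570.88 + $4,315.20 = $7,670.64
Monthly = $7,670.64 ÷ 12 = $639.22
Monthly shortage recovery: $69.48 / 12 = $5.79
Adjusted monthly = $639.22 + $5.79 = $645.01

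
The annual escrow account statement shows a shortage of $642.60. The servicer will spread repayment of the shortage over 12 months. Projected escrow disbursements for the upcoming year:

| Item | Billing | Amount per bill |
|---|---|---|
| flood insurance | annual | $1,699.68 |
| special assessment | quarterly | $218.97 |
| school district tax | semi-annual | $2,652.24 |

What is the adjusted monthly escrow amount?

$710.22

Flood insurance = $1,699.68 per year
Special assessment = $218.97 × 4 = $875.88 per year
School district tax = $2,652.24 × 2 = $5,304.48 per year
Yearly total = $1,699.68 + $875.88 + $5,304.48 = $7,880.04
Monthly = $7,880.04 / 12 = $656.67
Shortage spread = $642.60 / 12 = $53.55/mo
Adjusted monthly = $656.67 + $53.55 = $710.22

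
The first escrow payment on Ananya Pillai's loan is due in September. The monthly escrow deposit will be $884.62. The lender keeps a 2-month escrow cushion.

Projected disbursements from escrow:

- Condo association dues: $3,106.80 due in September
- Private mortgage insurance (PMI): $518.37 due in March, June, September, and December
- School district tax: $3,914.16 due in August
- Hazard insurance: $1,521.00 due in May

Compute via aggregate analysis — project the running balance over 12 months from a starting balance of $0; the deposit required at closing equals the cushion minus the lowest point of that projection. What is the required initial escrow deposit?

$4,509.79

Cushion = 2 × $884.62 = $1,769.24
Trial balance (start $0, +$884.62 each month, − disbursements):
  Sep: +$884.62 − $3,625.17 → -$2,740.55
  Oct: +$884.62 → -$1,855.93
  Nov: +$884.62 → -$971.31
  Dec: +$884.62 − $518.37 → -$605.06
  Jan: +$884.62 → $279.56
  Feb: +$884.62 → $1,164.18
  Mar: +$884.62 − $518.37 → $1,530.43
  Apr: +$884.62 → $2,415.05
  May: +$884.62 − $1,521.00 → $1,778.67
  Jun: +$884.62 − $518.37 → $2,144.92
  Jul: +$884.62 → $3,029.54
  Aug: +$884.62 − $3,914.16 → $0.00
Lowest trial balance = -$2,740.55 (Sep)
Initial deposit = cushion − low point = $1,769.24 − (-$2,740.55) = $4,509.79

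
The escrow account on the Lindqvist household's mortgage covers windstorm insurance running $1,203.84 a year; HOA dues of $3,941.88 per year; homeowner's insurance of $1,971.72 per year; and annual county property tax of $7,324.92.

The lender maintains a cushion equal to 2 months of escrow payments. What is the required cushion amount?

Windstorm insurance = $1,203.84 per year
HOA dues = $3,941.88 per year
Homeowner's insurance = $1,971.72 per year
County property tax = $7,324.92 per year
Combined annual = $14,442.36
Base monthly escrow = $14,442.36 / 12 = $1,203.53
Reserve = 2 × $1,203.53 = $2,407.06

$2,407.06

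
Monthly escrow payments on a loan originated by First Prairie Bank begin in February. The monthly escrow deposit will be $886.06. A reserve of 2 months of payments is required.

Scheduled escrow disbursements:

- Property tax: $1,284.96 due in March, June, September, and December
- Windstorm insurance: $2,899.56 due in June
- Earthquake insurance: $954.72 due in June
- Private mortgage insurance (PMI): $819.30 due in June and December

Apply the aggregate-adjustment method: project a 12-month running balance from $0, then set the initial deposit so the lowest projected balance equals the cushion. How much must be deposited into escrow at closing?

$4,585.32

Cushion = 2 × $886.06 = $1,772.12
Trial balance (start $0, +$886.06 each month, − disbursements):
  Feb: +$886.06 → $886.06
  Mar: +$886.06 − $1,284.96 → $487.16
  Apr: +$886.06 → $1,373.22
  May: +$886.06 → $2,259.28
  Jun: +$886.06 − $5,958.54 → -$2,813.20
  Jul: +$886.06 → -$1,927.14
  Aug: +$886.06 → -$1,041.08
  Sep: +$886.06 − $1,284.96 → -$1,439.98
  Oct: +$886.06 → -$553.92
  Nov: +$886.06 → $332.14
  Dec: +$886.06 − $2,104.26 → -$886.06
  Jan: +$886.06 → $0.00
Lowest trial balance = -$2,813.20 (Jun)
Initial deposit = cushion − low point = $1,772.12 − (-$2,813.20) = $4,585.32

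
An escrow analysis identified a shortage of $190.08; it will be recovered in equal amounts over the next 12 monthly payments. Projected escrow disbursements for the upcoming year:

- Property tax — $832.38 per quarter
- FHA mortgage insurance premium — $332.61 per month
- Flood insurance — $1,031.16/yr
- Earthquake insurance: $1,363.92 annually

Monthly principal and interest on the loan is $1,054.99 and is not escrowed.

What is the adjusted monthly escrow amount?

Property tax = $832.38 × 4 = $3,329.52 annually
FHA mortgage insurance premium = $332.61 × 12 = $3,991.32 annually
Flood insurance = $1,031.16 annually
Earthquake insurance = $1,363.92 annually
Annual escrow total = $9,715.92
Per month = $9,715.92 / 12 = $809.66
Shortage spread = $190.08 / 12 = $15.84/mo
New monthly escrow = $809.66 + $15.84 = $825.50

$825.50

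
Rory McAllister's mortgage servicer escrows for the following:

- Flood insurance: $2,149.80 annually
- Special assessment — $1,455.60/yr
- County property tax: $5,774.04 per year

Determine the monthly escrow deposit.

Flood insurance — $2,149.80/yr
Special assessment — $1,455.60/yr
County property tax — $5,774.04/yr
Total annual escrow = $9,379.44
Monthly escrow = $9,379.44 / 12 = $781.62

$781.62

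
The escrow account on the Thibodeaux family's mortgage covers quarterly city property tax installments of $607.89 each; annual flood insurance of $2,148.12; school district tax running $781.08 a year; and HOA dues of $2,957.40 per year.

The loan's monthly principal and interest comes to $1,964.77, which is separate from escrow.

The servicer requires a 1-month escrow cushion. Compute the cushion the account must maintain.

City property tax = $607.89 × 4 = $2,431.56
Flood insurance = $2,148.12
School district tax = $781.08
HOA dues = $2,957.40
Total annual escrow = $2,431.56 + $2,148.12 + $781.08 + $2,957.40 = $8,318.16
Base monthly escrow = $8,318.16 ÷ 12 = $693.18
Reserve = 1 × $693.18 = $693.18

$693.18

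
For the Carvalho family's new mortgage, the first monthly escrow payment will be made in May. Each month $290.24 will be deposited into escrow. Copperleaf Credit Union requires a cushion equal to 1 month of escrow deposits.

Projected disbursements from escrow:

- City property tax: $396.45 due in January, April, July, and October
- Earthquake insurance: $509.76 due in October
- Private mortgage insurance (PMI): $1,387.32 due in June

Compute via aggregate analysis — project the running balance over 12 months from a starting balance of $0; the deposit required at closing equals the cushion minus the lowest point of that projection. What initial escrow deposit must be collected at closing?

Cushion = 1 × $290.24 = $290.24
Trial balance (start $0, +$290.24 each month, − disbursements):
  May: +$290.24 → $290.24
  Jun: +$290.24 − $1,387.32 → -$806.84
  Jul: +$290.24 − $396.45 → -$913.05
  Aug: +$290.24 → -$622.81
  Sep: +$290.24 → -$332.57
  Oct: +$290.24 − $906.21 → -$948.54
  Nov: +$290.24 → -$658.30
  Dec: +$290.24 → -$368.06
  Jan: +$290.24 − $396.45 → -$474.27
  Feb: +$290.24 → -$184.03
  Mar: +$290.24 → $106.21
  Apr: +$290.24 − $396.45 → $0.00
Lowest trial balance = -$948.54 (Oct)
Initial deposit = cushion − low point = $290.24 − (-$948.54) = $1,238.78

$1,238.78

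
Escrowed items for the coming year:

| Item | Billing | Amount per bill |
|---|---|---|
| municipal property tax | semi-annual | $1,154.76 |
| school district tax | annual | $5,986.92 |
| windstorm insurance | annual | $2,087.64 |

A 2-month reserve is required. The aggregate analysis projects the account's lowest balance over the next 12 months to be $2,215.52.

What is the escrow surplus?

Municipal property tax — $1,154.76 × 2 = $2,309.52
School district tax — $5,986.92
Windstorm insurance — $2,087.64
Annual escrow total = $10,384.08
Per month = $10,384.08 / 12 = $865.34
Required cushion = 2 × $865.34 = $1,730.68
Surplus = $2,215.52 − $1,730.68 = $484.84

$484.84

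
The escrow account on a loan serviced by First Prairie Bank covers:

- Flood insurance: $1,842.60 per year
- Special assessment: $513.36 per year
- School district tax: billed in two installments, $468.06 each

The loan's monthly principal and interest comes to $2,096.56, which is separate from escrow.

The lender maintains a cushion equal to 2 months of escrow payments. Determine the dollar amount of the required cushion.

Flood insurance — $1,842.60 annually
Special assessment — $513.36 annually
School district tax — $468.06 × 2 = $936.12 annually
Total per year = $1,842.60 + $513.36 + $936.12 = $3,292.08
Per month = $3,292.08 / 12 = $274.34
Cushion = 2 × $274.34 = $548.68

$548.68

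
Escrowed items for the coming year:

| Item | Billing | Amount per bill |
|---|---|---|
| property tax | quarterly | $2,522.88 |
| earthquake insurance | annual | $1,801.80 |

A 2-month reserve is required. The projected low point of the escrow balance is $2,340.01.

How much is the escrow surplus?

Property tax: $2,522.88 × 4 = $10,091.52/yr
Earthquake insurance: $1,801.80/yr
Yearly total = $11,893.32
Monthly = $11,893.32 ÷ 12 = $991.11
Required reserve = 2 × $991.11 = $1,982.22
Excess over cushion: $2,340.01 − $1,982.22 = $357.79

$357.79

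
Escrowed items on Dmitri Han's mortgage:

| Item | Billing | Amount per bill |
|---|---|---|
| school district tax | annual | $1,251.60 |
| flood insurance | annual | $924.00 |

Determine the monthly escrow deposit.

School district tax: $1,251.60 annually
Flood insurance: $924.00 annually
Total per year = $2,175.60
Monthly escrow = $2,175.60 / 12 = $181.30

$181.30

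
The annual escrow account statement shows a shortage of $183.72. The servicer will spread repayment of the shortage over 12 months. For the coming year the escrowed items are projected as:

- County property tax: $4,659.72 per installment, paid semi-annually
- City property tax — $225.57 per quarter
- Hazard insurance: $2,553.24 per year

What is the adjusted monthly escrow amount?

$1,079.89

County property tax: $4,659.72 × 2 = $9,319.44 per year
City property tax: $225.57 × 4 = $902.28 per year
Hazard insurance: $2,553.24 per year
Total annual escrow = $9,319.44 + $902.28 + $2,553.24 = $12,774.96
Per month = $12,774.96 / 12 = $1,064.58
Monthly shortage recovery: $183.72 ÷ 12 = $15.31
New monthly escrow = $1,064.58 + $15.31 = $1,079.89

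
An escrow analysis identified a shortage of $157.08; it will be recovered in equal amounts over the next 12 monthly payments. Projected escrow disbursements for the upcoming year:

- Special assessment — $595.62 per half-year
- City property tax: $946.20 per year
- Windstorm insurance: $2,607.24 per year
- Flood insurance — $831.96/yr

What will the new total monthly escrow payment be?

$477.81

Special assessment: $595.62 × 2 = $1,191.24/yr
City property tax: $946.20/yr
Windstorm insurance: $2,607.24/yr
Flood insurance: $831.96/yr
Yearly total = $5,576.64
Monthly escrow = $5,576.64 / 12 = $464.72
Monthly shortage recovery: $157.08 / 12 = $13.09
Adjusted monthly = $464.72 + $13.09 = $477.81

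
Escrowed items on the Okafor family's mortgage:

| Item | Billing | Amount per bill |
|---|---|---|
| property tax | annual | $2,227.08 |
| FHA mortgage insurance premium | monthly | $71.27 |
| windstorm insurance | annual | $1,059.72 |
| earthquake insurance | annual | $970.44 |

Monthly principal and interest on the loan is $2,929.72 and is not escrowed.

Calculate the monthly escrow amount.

Property tax = $2,227.08 annually
FHA mortgage insurance premium = $71.27 × 12 = $855.24 annually
Windstorm insurance = $1,059.72 annually
Earthquake insurance = $970.44 annually
Yearly total = $5,112.48
Monthly escrow = $5,112.48 ÷ 12 = $426.04

$426.04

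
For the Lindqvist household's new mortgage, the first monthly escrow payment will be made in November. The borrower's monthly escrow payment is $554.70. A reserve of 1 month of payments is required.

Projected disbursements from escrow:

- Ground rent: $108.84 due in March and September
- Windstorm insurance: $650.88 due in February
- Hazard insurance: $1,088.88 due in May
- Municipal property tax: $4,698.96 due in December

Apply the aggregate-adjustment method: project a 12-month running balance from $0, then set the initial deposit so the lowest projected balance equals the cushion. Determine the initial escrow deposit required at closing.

Cushion = 1 × $554.70 = $554.70
Trial balance (start $0, +$554.70 each month, − disbursements):
  Nov: +$554.70 → $554.70
  Dec: +$554.70 − $4,698.96 → -$3,589.56
  Jan: +$554.70 → -$3,034.86
  Feb: +$554.70 − $650.88 → -$3,131.04
  Mar: +$554.70 − $108.84 → -$2,685.18
  Apr: +$554.70 → -$2,130.48
  May: +$554.70 − $1,088.88 → -$2,664.66
  Jun: +$554.70 → -$2,109.96
  Jul: +$554.70 → -$1,555.26
  Aug: +$554.70 → -$1,000.56
  Sep: +$554.70 − $108.84 → -$554.70
  Oct: +$554.70 → $0.00
Lowest trial balance = -$3,589.56 (Dec)
Initial deposit = cushion − low point = $554.70 − (-$3,589.56) = $4,144.26

$4,144.26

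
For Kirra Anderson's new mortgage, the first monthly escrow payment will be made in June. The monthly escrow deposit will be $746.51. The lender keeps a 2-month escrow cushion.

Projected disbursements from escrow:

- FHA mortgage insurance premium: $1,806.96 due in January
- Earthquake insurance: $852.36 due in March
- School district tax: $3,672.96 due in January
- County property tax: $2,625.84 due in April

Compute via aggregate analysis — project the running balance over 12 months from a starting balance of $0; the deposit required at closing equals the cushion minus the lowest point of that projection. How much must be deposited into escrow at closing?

$2,239.53

Cushion = 2 × $746.51 = $1,493.02
Trial balance (start $0, +$746.51 each month, − disbursements):
  Jun: +$746.51 → $746.51
  Jul: +$746.51 → $1,493.02
  Aug: +$746.51 → $2,239.53
  Sep: +$746.51 → $2,986.04
  Oct: +$746.51 → $3,732.55
  Nov: +$746.51 → $4,479.06
  Dec: +$746.51 → $5,225.57
  Jan: +$746.51 − $5,479.92 → $492.16
  Feb: +$746.51 → $1,238.67
  Mar: +$746.51 − $852.36 → $1,132.82
  Apr: +$746.51 − $2,625.84 → -$746.51
  May: +$746.51 → $0.00
Lowest trial balance = -$746.51 (Apr)
Initial deposit = cushion − low point = $1,493.02 − (-$746.51) = $2,239.53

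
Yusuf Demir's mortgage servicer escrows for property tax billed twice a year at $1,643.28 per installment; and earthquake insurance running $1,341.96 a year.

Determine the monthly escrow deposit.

$385.71

Property tax = $1,643.28 × 2 = $3,286.56 per year
Earthquake insurance = $1,341.96 per year
Combined annual = $3,286.56 + $1,341.96 = $4,628.52
Base monthly escrow = $4,628.52 / 12 = $385.71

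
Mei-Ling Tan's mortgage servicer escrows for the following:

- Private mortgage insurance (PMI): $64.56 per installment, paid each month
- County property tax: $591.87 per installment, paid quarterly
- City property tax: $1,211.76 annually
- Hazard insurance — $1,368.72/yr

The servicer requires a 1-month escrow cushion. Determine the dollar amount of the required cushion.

$476.89

Private mortgage insurance (PMI): $64.56 × 12 = $774.72
County property tax: $591.87 × 4 = $2,367.48
City property tax: $1,211.76
Hazard insurance: $1,368.72
Total per year = $774.72 + $2,367.48 + $1,211.76 + $1,368.72 = $5,722.68
Monthly = $5,722.68 / 12 = $476.89
Cushion = 1 × $476.89 = $476.89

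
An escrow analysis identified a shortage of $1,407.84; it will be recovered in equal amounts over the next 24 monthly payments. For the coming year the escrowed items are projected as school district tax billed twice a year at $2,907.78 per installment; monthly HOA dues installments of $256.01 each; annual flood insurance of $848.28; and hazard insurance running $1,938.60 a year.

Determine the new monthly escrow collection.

School district tax: $2,907.78 × 2 = $5,815.56
HOA dues: $256.01 × 12 = $3,072.12
Flood insurance: $848.28
Hazard insurance: $1,938.60
Total annual escrow = $5,815.56 + $3,072.12 + $848.28 + $1,938.60 = $11,674.56
Per month = $11,674.56 ÷ 12 = $972.88
Shortage per month = $1,407.84 / 24 = $58.66
New monthly escrow = $972.88 + $58.66 = $1,031.54

$1,031.54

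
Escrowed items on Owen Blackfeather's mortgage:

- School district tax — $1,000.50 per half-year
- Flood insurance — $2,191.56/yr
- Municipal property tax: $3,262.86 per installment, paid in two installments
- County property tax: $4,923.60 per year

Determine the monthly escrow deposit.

$1,303.49

School district tax = $1,000.50 × 2 = $2,001.00
Flood insurance = $2,191.56
Municipal property tax = $3,262.86 × 2 = $6,525.72
County property tax = $4,923.60
Combined annual = $15,641.88
Monthly = $15,641.88 / 12 = $1,303.49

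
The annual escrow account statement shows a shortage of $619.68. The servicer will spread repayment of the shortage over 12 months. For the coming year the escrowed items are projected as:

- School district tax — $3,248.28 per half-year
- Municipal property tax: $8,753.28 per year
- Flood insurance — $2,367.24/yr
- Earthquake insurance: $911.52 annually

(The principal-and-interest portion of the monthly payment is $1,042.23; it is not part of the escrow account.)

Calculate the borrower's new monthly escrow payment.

School district tax — $3,248.28 × 2 = $6,496.56 per year
Municipal property tax — $8,753.28 per year
Flood insurance — $2,367.24 per year
Earthquake insurance — $911.52 per year
Total per year = $6,496.56 + $8,753.28 + $2,367.24 + $911.52 = $18,528.60
Monthly escrow = $18,528.60 ÷ 12 = $1,544.05
Monthly shortage recovery: $619.68 / 12 = $51.64
New monthly escrow = $1,544.05 + $51.64 = $1,595.69

$1,595.69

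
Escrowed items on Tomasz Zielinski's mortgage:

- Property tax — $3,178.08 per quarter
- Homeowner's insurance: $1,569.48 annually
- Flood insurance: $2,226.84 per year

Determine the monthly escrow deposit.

$1,375.72

Property tax — $3,178.08 × 4 = $12,712.32 annually
Homeowner's insurance — $1,569.48 annually
Flood insurance — $2,226.84 annually
Yearly total = $16,508.64
Base monthly escrow = $16,508.64 / 12 = $1,375.72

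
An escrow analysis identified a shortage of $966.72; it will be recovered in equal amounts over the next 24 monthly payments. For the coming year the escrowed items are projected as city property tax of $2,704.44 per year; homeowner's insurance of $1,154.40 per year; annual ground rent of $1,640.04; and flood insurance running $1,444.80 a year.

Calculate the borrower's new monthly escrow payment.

City property tax — $2,704.44/yr
Homeowner's insurance — $1,154.40/yr
Ground rent — $1,640.04/yr
Flood insurance — $1,444.80/yr
Total annual escrow = $2,704.44 + $1,154.40 + $1,640.04 + $1,444.80 = $6,943.68
Monthly = $6,943.68 / 12 = $578.64
Shortage spread = $966.72 ÷ 24 = $40.28/mo
New monthly escrow = $578.64 + $40.28 = $618.92

$618.92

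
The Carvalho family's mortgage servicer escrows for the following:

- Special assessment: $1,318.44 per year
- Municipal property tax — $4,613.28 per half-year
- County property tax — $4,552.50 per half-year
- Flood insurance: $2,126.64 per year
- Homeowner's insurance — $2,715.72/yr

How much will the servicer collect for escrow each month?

Special assessment — $1,318.44 annually
Municipal property tax — $4,613.28 × 2 = $9,226.56 annually
County property tax — $4,552.50 × 2 = $9,105.00 annually
Flood insurance — $2,126.64 annually
Homeowner's insurance — $2,715.72 annually
Yearly total = $24,492.36
Base monthly escrow = $24,492.36 / 12 = $2,041.03

$2,041.03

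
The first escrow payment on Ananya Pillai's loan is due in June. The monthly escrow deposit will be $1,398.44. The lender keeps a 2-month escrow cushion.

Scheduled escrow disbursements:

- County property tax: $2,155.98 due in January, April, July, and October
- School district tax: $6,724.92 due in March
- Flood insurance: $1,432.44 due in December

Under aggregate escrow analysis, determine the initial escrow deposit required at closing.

Cushion = 2 × $1,398.44 = $2,796.88
Trial balance (start $0, +$1,398.44 each month, − disbursements):
  Jun: +$1,398.44 → $1,398.44
  Jul: +$1,398.44 − $2,155.98 → $640.90
  Aug: +$1,398.44 → $2,039.34
  Sep: +$1,398.44 → $3,437.78
  Oct: +$1,398.44 − $2,155.98 → $2,680.24
  Nov: +$1,398.44 → $4,078.68
  Dec: +$1,398.44 − $1,432.44 → $4,044.68
  Jan: +$1,398.44 − $2,155.98 → $3,287.14
  Feb: +$1,398.44 → $4,685.58
  Mar: +$1,398.44 − $6,724.92 → -$640.90
  Apr: +$1,398.44 − $2,155.98 → -$1,398.44
  May: +$1,398.44 → $0.00
Lowest trial balance = -$1,398.44 (Apr)
Initial deposit = cushion − low point = $2,796.88 − (-$1,398.44) = $4,195.32

$4,195.32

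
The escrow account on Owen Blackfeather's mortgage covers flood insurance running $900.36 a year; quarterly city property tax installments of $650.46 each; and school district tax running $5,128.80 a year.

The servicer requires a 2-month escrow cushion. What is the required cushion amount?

$1,438.50

Flood insurance: $900.36 per year
City property tax: $650.46 × 4 = $2,601.84 per year
School district tax: $5,128.80 per year
Total per year = $8,631.00
Monthly = $8,631.00 ÷ 12 = $719.25
Cushion = 2 × $719.25 = $1,438.50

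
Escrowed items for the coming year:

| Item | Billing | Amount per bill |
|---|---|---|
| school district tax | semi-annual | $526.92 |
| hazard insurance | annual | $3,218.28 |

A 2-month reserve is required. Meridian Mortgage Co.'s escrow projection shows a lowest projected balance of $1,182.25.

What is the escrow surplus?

$470.23

School district tax: $526.92 × 2 = $1,053.84
Hazard insurance: $3,218.28
Yearly total = $1,053.84 + $3,218.28 = $4,272.12
Monthly = $4,272.12 ÷ 12 = $356.01
Required cushion = 2 × $356.01 = $712.02
Surplus = $1,182.25 − $712.02 = $470.23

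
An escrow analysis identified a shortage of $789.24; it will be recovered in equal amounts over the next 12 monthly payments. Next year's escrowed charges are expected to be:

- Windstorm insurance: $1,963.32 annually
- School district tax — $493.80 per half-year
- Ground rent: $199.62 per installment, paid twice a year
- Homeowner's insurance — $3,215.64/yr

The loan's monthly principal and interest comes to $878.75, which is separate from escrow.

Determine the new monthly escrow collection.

$612.92

Windstorm insurance — $1,963.32
School district tax — $493.80 × 2 = $987.60
Ground rent — $199.62 × 2 = $399.24
Homeowner's insurance — $3,215.64
Total annual escrow = $1,963.32 + $987.60 + $399.24 + $3,215.64 = $6,565.80
Base monthly escrow = $6,565.80 / 12 = $547.15
Monthly shortage recovery: $789.24 / 12 = $65.77
New monthly escrow = $547.15 + $65.77 = $612.92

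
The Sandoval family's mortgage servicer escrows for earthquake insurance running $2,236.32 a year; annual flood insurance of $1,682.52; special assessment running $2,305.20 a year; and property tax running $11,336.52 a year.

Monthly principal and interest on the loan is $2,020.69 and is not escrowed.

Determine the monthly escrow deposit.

Earthquake insurance — $2,236.32
Flood insurance — $1,682.52
Special assessment — $2,305.20
Property tax — $11,336.52
Annual escrow total = $17,560.56
Monthly = $17,560.56 ÷ 12 = $1,463.38

$1,463.38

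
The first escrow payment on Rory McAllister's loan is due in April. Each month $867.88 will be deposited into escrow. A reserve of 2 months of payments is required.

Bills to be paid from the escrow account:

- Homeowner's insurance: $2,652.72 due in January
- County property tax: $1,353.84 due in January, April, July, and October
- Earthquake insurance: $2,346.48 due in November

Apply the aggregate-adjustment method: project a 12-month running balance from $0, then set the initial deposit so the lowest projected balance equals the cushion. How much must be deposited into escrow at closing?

$3,471.52

Cushion = 2 × $867.88 = $1,735.76
Trial balance (start $0, +$867.88 each month, − disbursements):
  Apr: +$867.88 − $1,353.84 → -$485.96
  May: +$867.88 → $381.92
  Jun: +$867.88 → $1,249.80
  Jul: +$867.88 − $1,353.84 → $763.84
  Aug: +$867.88 → $1,631.72
  Sep: +$867.88 → $2,499.60
  Oct: +$867.88 − $1,353.84 → $2,013.64
  Nov: +$867.88 − $2,346.48 → $535.04
  Dec: +$867.88 → $1,402.92
  Jan: +$867.88 − $4,006.56 → -$1,735.76
  Feb: +$867.88 → -$867.88
  Mar: +$867.88 → $0.00
Lowest trial balance = -$1,735.76 (Jan)
Initial deposit = cushion − low point = $1,735.76 − (-$1,735.76) = $3,471.52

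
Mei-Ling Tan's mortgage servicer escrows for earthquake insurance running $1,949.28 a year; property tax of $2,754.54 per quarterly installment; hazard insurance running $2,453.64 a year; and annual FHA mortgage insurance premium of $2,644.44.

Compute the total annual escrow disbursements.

Earthquake insurance: $1,949.28 annually
Property tax: $2,754.54 × 4 = $11,018.16 annually
Hazard insurance: $2,453.64 annually
FHA mortgage insurance premium: $2,644.44 annually
Total per year = $1,949.28 + $11,018.16 + $2,453.64 + $2,644.44 = $18,065.52

$18,065.52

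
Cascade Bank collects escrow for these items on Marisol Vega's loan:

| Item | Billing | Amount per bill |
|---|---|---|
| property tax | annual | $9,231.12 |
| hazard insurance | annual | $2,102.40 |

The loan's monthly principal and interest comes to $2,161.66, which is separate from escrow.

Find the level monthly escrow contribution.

Property tax — $9,231.12
Hazard insurance — $2,102.40
Yearly total = $9,231.12 + $2,102.40 = $11,333.52
Per month = $11,333.52 ÷ 12 = $944.46

$944.46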